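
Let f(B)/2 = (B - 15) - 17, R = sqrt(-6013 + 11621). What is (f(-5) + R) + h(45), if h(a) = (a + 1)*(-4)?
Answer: -258 + 2*sqrt(1402) ≈ -183.11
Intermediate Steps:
R = 2*sqrt(1402) (R = sqrt(5608) = 2*sqrt(1402) ≈ 74.887)
f(B) = -64 + 2*B (f(B) = 2*((B - 15) - 17) = 2*((-15 + B) - 17) = 2*(-32 + B) = -64 + 2*B)
h(a) = -4 - 4*a (h(a) = (1 + a)*(-4) = -4 - 4*a)
(f(-5) + R) + h(45) = ((-64 + 2*(-5)) + 2*sqrt(1402)) + (-4 - 4*45) = ((-64 - 10) + 2*sqrt(1402)) + (-4 - 180) = (-74 + 2*sqrt(1402)) - 184 = -258 + 2*sqrt(1402)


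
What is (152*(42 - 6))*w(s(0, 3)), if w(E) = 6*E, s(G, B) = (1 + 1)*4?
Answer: 262656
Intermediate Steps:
s(G, B) = 8 (s(G, B) = 2*4 = 8)
(152*(42 - 6))*w(s(0, 3)) = (152*(42 - 6))*(6*8) = (152*36)*48 = 5472*48 = 262656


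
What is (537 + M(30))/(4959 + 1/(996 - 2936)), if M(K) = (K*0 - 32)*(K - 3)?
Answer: -634380/9620459 ≈ -0.065941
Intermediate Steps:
M(K) = 96 - 32*K (M(K) = (0 - 32)*(-3 + K) = -32*(-3 + K) = 96 - 32*K)
(537 + M(30))/(4959 + 1/(996 - 2936)) = (537 + (96 - 32*30))/(4959 + 1/(996 - 2936)) = (537 + (96 - 960))/(4959 + 1/(-1940)) = (537 - 864)/(4959 - 1/1940) = -327/9620459/1940 = -327*1940/9620459 = -634380/9620459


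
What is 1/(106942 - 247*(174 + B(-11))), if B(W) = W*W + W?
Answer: 1/36794 ≈ 2.7178e-5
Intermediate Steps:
B(W) = W + W² (B(W) = W² + W = W + W²)
1/(106942 - 247*(174 + B(-11))) = 1/(106942 - 247*(174 - 11*(1 - 11))) = 1/(106942 - 247*(174 - 11*(-10))) = 1/(106942 - 247*(174 + 110)) = 1/(106942 - 247*284) = 1/(106942 - 70148) = 1/36794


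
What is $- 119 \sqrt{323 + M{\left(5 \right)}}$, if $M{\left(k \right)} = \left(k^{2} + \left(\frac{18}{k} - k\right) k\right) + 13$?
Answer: $- 119 \sqrt{354} \approx -2239.0$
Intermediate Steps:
$M{\left(k \right)} = 13 + k^{2} + k \left(- k + \frac{18}{k}\right)$ ($M{\left(k \right)} = \left(k^{2} + \left(- k + \frac{18}{k}\right) k\right) + 13 = \left(k^{2} + k \left(- k + \frac{18}{k}\right)\right) + 13 = 13 + k^{2} + k \left(- k + \frac{18}{k}\right)$)
$- 119 \sqrt{323 + M{\left(5 \right)}} = - 119 \sqrt{323 + 31} = - 119 \sqrt{354}$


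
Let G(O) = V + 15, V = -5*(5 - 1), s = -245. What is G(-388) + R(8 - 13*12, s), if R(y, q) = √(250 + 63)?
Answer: -5 + √313 ≈ 12.692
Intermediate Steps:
R(y, q) = √313
V = -20 (V = -5*4 = -20)
G(O) = -5 (G(O) = -20 + 15 = -5)
G(-388) + R(8 - 13*12, s) = -5 + √313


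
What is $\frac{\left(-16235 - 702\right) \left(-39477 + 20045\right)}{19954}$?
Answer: $\frac{164559892}{9977} \approx 16494.0$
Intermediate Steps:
$\frac{\left(-16235 - 702\right) \left(-39477 + 20045\right)}{19954} = \left(-16937\right) \left(-19432\right) \frac{1}{19954} = 329119784 \cdot \frac{1}{19954} = \frac{164559892}{9977}$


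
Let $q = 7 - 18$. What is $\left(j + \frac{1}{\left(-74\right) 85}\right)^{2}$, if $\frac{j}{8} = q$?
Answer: $\frac{306385497441}{39564100} \approx 7744.0$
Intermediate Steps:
$q = -11$ ($q = 7 - 18 = -11$)
$j = -88$ ($j = 8 \left(-11\right) = -88$)
$\left(j + \frac{1}{\left(-74\right) 85}\right)^{2} = \left(-88 + \frac{1}{\left(-74\right) 85}\right)^{2} = \left(-88 - \frac{1}{6290}\right)^{2} = \left(- \frac{553521}{6290}\right)^{2} = \frac{306385497441}{39564100}$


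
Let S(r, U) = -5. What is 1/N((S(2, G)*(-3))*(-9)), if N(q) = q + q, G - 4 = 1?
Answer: -1/270 ≈ -0.0037037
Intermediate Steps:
G = 5 (G = 4 + 1 = 5)
N(q) = 2*q
1/N((S(2, G)*(-3))*(-9)) = 1/(2*(-5*(-3)*(-9))) = 1/(2*(15*(-9))) = 1/(2*(-135)) = 1/(-270) = -1/270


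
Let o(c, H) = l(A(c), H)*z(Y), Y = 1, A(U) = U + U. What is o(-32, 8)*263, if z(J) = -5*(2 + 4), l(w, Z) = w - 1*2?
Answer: 520740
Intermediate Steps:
A(U) = 2*U
l(w, Z) = -2 + w (l(w, Z) = w - 2 = -2 + w)
z(J) = -30 (z(J) = -5*6 = -30)
o(c, H) = 60 - 60*c (o(c, H) = (-2 + 2*c)*(-30) = 60 - 60*c)
o(-32, 8)*263 = (60 - 60*(-32))*263 = (60 + 1920)*263 = 1980*263 = 520740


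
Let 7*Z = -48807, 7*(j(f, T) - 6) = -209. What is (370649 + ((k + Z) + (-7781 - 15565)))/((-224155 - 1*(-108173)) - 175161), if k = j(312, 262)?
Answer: -2382147/2038001 ≈ -1.1689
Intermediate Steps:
j(f, T) = -167/7 (j(f, T) = 6 + (⅐)*(-209) = 6 - 209/7 = -167/7)
k = -167/7 ≈ -23.857
Z = -48807/7 (Z = (⅐)*(-48807) = -48807/7 ≈ -6972.4)
(370649 + ((k + Z) + (-7781 - 15565)))/((-224155 - 1*(-108173)) - 175161) = (370649 + ((-167/7 - 48807/7) + (-7781 - 15565)))/((-224155 - 1*(-108173)) - 175161) = (370649 + (-48974/7 - 23346))/((-224155 + 108173) - 175161) = (370649 - 212396/7)/(-115982 - 175161) = (2382147/7)/(-291143) = (2382147/7)*(-1/291143) = -2382147/2038001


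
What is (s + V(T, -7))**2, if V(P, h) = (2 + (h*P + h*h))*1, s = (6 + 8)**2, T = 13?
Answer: 24336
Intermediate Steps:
s = 196 (s = 14**2 = 196)
V(P, h) = 2 + h**2 + P*h (V(P, h) = (2 + (P*h + h**2))*1 = (2 + (h**2 + P*h))*1 = (2 + h**2 + P*h)*1 = 2 + h**2 + P*h)
(s + V(T, -7))**2 = (196 + (2 + (-7)**2 + 13*(-7)))**2 = (196 + (2 + 49 - 91))**2 = (196 - 40)**2 = 156**2 = 24336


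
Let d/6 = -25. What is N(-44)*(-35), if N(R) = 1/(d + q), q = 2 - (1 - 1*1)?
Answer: 35/148 ≈ 0.23649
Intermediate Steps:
q = 2 (q = 2 - (1 - 1) = 2 - 1*0 = 2 + 0 = 2)
d = -150 (d = 6*(-25) = -150)
N(R) = -1/148 (N(R) = 1/(-150 + 2) = 1/(-148) = -1/148)
N(-44)*(-35) = -1/148*(-35) = 35/148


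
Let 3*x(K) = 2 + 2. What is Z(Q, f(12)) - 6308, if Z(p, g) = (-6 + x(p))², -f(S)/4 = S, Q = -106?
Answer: -56576/9 ≈ -6286.2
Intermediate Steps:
x(K) = 4/3 (x(K) = (2 + 2)/3 = (⅓)*4 = 4/3)
f(S) = -4*S
Z(p, g) = 196/9 (Z(p, g) = (-6 + 4/3)² = (-14/3)² = 196/9)
Z(Q, f(12)) - 6308 = 196/9 - 6308 = -56576/9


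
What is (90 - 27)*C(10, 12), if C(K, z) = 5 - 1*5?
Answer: 0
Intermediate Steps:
C(K, z) = 0 (C(K, z) = 5 - 5 = 0)
(90 - 27)*C(10, 12) = (90 - 27)*0 = 63*0 = 0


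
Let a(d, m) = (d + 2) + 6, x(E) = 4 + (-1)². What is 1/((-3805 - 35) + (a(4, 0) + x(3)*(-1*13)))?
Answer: -1/3893 ≈ -0.00025687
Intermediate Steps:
x(E) = 5 (x(E) = 4 + 1 = 5)
a(d, m) = 8 + d (a(d, m) = (2 + d) + 6 = 8 + d)
1/((-3805 - 35) + (a(4, 0) + x(3)*(-1*13))) = 1/((-3805 - 35) + ((8 + 4) + 5*(-1*13))) = 1/(-3840 + (12 + 5*(-13))) = 1/(-3840 + (12 - 65)) = 1/(-3840 - 53) = 1/(-3893) = -1/3893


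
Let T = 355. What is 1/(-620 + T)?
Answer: -1/265 ≈ -0.0037736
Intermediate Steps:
1/(-620 + T) = 1/(-620 + 355) = 1/(-265) = -1/265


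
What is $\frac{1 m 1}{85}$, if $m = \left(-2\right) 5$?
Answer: $- \frac{2}{17} \approx -0.11765$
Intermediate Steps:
$m = -10$
$\frac{1 m 1}{85} = \frac{1 \left(-10\right) 1}{85} = \left(-10\right) 1 \cdot \frac{1}{85} = \left(-10\right) \frac{1}{85} = - \frac{2}{17}$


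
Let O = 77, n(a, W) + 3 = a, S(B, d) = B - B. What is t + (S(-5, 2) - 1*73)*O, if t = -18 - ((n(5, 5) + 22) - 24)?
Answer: -5639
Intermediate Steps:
S(B, d) = 0
n(a, W) = -3 + a
t = -18 (t = -18 - (((-3 + 5) + 22) - 24) = -18 - ((2 + 22) - 24) = -18 - (24 - 24) = -18 - 1*0 = -18 + 0 = -18)
t + (S(-5, 2) - 1*73)*O = -18 + (0 - 1*73)*77 = -18 + (0 - 73)*77 = -18 - 73*77 = -18 - 5621 = -5639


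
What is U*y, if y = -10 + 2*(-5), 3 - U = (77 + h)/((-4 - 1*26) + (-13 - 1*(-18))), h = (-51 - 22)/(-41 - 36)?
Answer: -47108/385 ≈ -122.36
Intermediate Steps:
h = 73/77 (h = -73/(-77) = -73*(-1/77) = 73/77 ≈ 0.94805)
U = 11777/1925 (U = 3 - (77 + 73/77)/((-4 - 1*26) + (-13 - 1*(-18))) = 3 - 6002/(77*((-4 - 26) + (-13 + 18))) = 3 - 6002/(77*(-30 + 5)) = 3 - 6002/(77*(-25)) = 3 - 6002*(-1)/(77*25) = 3 - 1*(-6002/1925) = 3 + 6002/1925 = 11777/1925 ≈ 6.1179)
y = -20 (y = -10 - 10 = -20)
U*y = (11777/1925)*(-20) = -47108/385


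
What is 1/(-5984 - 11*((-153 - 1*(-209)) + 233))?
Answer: -1/9163 ≈ -0.00010913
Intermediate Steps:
1/(-5984 - 11*((-153 - 1*(-209)) + 233)) = 1/(-5984 - 11*((-153 + 209) + 233)) = 1/(-5984 - 11*(56 + 233)) = 1/(-5984 - 11*289) = 1/(-5984 - 3179) = 1/(-9163) = -1/9163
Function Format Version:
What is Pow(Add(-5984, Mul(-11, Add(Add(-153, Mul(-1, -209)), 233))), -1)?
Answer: Rational(-1, 9163) ≈ -0.00010913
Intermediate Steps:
Pow(Add(-5984, Mul(-11, Add(Add(-153, Mul(-1, -209)), 233))), -1) = Pow(Add(-5984, Mul(-11, Add(Add(-153, 209), 233))), -1) = Pow(Add(-5984, Mul(-11, Add(56, 233))), -1) = Pow(Add(-5984, Mul(-11, 289)), -1) = Pow(Add(-5984, -3179), -1) = Pow(-9163, -1) = Rational(-1, 9163)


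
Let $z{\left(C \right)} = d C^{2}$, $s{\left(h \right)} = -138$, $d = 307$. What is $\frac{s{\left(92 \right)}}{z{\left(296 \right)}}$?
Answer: $- \frac{69}{13449056} \approx -5.1305 \cdot 10^{-6}$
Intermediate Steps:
$z{\left(C \right)} = 307 C^{2}$
$\frac{s{\left(92 \right)}}{z{\left(296 \right)}} = - \frac{138}{307 \cdot 296^{2}} = - \frac{138}{307 \cdot 87616} = - \frac{138}{26898112} = \left(-138\right) \frac{1}{26898112} = - \frac{69}{13449056}$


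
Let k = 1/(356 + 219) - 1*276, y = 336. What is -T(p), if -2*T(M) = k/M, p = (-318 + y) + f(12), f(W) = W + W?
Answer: -158699/48300 ≈ -3.2857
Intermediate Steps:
f(W) = 2*W
k = -158699/575 (k = 1/575 - 276 = -158699/575 ≈ -276.00)
p = 42 (p = (-318 + 336) + 2*12 = 18 + 24 = 42)
T(M) = 158699/(1150*M) (T(M) = -(-158699)/(1150*M) = 158699/(1150*M))
-T(p) = -158699/(1150*42) = -1*158699/48300 = -158699/48300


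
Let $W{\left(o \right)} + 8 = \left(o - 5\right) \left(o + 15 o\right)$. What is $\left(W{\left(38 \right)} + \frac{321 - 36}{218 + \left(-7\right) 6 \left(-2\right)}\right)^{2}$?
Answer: $\frac{36689635496809}{91204} \approx 4.0228 \cdot 10^{8}$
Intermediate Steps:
$W{\left(o \right)} = -8 + 16 o \left(-5 + o\right)$ ($W{\left(o \right)} = -8 + \left(o - 5\right) \left(o + 15 o\right) = -8 + \left(-5 + o\right) 16 o = -8 + 16 o \left(-5 + o\right)$)
$\left(W{\left(38 \right)} + \frac{321 - 36}{218 + \left(-7\right) 6 \left(-2\right)}\right)^{2} = \left(\left(-8 - 3040 + 16 \cdot 38^{2}\right) + \frac{321 - 36}{218 + \left(-7\right) 6 \left(-2\right)}\right)^{2} = \left(\left(-8 - 3040 + 16 \cdot 1444\right) + \frac{285}{218 - -84}\right)^{2} = \left(\left(-8 - 3040 + 23104\right) + \frac{285}{218 + 84}\right)^{2} = \left(20056 + \frac{285}{302}\right)^{2} = \left(\frac{6057197}{302}\right)^{2} = \frac{36689635496809}{91204}$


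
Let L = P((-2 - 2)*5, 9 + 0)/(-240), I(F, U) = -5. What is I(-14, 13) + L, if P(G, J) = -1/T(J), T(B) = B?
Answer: -10799/2160 ≈ -4.9995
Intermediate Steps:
P(G, J) = -1/J
L = 1/2160 (L = -1/(9 + 0)/(-240) = -1/9*(-1/240) = -1*⅑*(-1/240) = -⅑*(-1/240) = 1/2160 ≈ 0.00046296)
I(-14, 13) + L = -5 + 1/2160 = -10799/2160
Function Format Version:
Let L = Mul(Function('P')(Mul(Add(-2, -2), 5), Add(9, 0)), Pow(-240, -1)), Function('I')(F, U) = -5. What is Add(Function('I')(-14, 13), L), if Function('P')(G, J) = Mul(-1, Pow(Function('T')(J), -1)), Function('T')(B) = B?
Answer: Rational(-10799, 2160) ≈ -4.9995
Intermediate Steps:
Function('P')(G, J) = Mul(-1, Pow(J, -1))
L = Rational(1, 2160) (L = Mul(Mul(-1, Pow(Add(9, 0), -1)), Pow(-240, -1)) = Mul(Mul(-1, Pow(9, -1)), Rational(-1, 240)) = Mul(Mul(-1, Rational(1, 9)), Rational(-1, 240)) = Mul(Rational(-1, 9), Rational(-1, 240)) = Rational(1, 2160) ≈ 0.00046296)
Add(Function('I')(-14, 13), L) = Add(-5, Rational(1, 2160)) = Rational(-10799, 2160)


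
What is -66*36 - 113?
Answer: -2489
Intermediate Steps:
-66*36 - 113 = -2376 - 113 = -2489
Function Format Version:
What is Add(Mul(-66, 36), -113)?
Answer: -2489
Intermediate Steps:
Add(Mul(-66, 36), -113) = Add(-2376, -113) = -2489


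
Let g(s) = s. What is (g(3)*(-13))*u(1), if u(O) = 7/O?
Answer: -273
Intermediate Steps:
(g(3)*(-13))*u(1) = (3*(-13))*(7/1) = -273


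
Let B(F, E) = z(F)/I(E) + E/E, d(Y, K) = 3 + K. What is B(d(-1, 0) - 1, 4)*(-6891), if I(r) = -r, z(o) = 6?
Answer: 6891/2 ≈ 3445.5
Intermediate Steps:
B(F, E) = 1 - 6/E (B(F, E) = 6/((-E)) + E/E = 6*(-1/E) + 1 = -6/E + 1 = 1 - 6/E)
B(d(-1, 0) - 1, 4)*(-6891) = ((-6 + 4)/4)*(-6891) = ((1/4)*(-2))*(-6891) = -1/2*(-6891) = 6891/2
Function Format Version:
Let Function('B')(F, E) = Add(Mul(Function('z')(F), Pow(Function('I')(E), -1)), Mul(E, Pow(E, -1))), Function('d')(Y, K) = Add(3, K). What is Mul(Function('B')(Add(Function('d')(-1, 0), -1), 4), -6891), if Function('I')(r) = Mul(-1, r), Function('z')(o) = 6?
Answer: Rational(6891, 2) ≈ 3445.5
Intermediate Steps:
Function('B')(F, E) = Add(1, Mul(-6, Pow(E, -1))) (Function('B')(F, E) = Add(Mul(6, Pow(Mul(-1, E), -1)), Mul(E, Pow(E, -1))) = Add(Mul(6, Mul(-1, Pow(E, -1))), 1) = Add(Mul(-6, Pow(E, -1)), 1) = Add(1, Mul(-6, Pow(E, -1))))
Mul(Function('B')(Add(Function('d')(-1, 0), -1), 4), -6891) = Mul(Mul(Pow(4, -1), Add(-6, 4)), -6891) = Mul(Mul(Rational(1, 4), -2), -6891) = Mul(Rational(-1, 2), -6891) = Rational(6891, 2)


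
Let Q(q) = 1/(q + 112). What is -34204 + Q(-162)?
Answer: -1710201/50 ≈ -34204.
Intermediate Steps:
Q(q) = 1/(112 + q)
-34204 + Q(-162) = -34204 + 1/(112 - 162) = -34204 + 1/(-50) = -34204 - 1/50 = -1710201/50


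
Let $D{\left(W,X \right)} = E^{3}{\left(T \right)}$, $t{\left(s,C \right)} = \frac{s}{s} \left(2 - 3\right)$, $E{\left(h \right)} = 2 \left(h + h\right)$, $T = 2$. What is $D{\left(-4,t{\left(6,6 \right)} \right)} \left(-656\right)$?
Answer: $-335872$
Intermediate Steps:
$E{\left(h \right)} = 4 h$ ($E{\left(h \right)} = 2 \cdot 2 h = 4 h$)
$t{\left(s,C \right)} = -1$ ($t{\left(s,C \right)} = 1 \left(-1\right) = -1$)
$D{\left(W,X \right)} = 512$ ($D{\left(W,X \right)} = \left(4 \cdot 2\right)^{3} = 8^{3} = 512$)
$D{\left(-4,t{\left(6,6 \right)} \right)} \left(-656\right) = 512 \left(-656\right) = -335872$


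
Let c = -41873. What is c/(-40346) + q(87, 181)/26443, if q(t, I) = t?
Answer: 1110757841/1066869278 ≈ 1.0411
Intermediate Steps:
c/(-40346) + q(87, 181)/26443 = -41873/(-40346) + 87/26443 = -41873*(-1/40346) + 87*(1/26443) = 41873/40346 + 87/26443 = 1110757841/1066869278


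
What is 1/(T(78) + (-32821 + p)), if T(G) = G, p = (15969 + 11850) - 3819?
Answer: -1/8743 ≈ -0.00011438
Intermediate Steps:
p = 24000 (p = 27819 - 3819 = 24000)
1/(T(78) + (-32821 + p)) = 1/(78 + (-32821 + 24000)) = 1/(78 - 8821) = 1/(-8743) = -1/8743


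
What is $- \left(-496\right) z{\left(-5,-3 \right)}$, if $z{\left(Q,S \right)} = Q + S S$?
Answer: $1984$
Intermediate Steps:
$z{\left(Q,S \right)} = Q + S^{2}$
$- \left(-496\right) z{\left(-5,-3 \right)} = - \left(-496\right) \left(-5 + \left(-3\right)^{2}\right) = - \left(-496\right) \left(-5 + 9\right) = - \left(-496\right) 4 = \left(-1\right) \left(-1984\right) = 1984$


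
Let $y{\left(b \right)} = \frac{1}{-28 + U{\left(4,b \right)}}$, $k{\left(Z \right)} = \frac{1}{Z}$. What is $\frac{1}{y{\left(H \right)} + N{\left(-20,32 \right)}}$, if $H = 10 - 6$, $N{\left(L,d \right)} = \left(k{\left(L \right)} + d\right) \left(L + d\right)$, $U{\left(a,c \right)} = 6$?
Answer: $\frac{110}{42169} \approx 0.0026086$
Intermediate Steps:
$N{\left(L,d \right)} = \left(L + d\right) \left(d + \frac{1}{L}\right)$ ($N{\left(L,d \right)} = \left(\frac{1}{L} + d\right) \left(L + d\right) = \left(d + \frac{1}{L}\right) \left(L + d\right) = \left(L + d\right) \left(d + \frac{1}{L}\right)$)
$H = 4$
$y{\left(b \right)} = - \frac{1}{22}$ ($y{\left(b \right)} = \frac{1}{-28 + 6} = \frac{1}{-22} = - \frac{1}{22}$)
$\frac{1}{y{\left(H \right)} + N{\left(-20,32 \right)}} = \frac{1}{- \frac{1}{22} + \left(1 + 32^{2} - 640 + \frac{32}{-20}\right)} = \frac{1}{- \frac{1}{22} + \left(1 + 1024 - 640 + 32 \left(- \frac{1}{20}\right)\right)} = \frac{1}{- \frac{1}{22} + \left(1 + 1024 - 640 - \frac{8}{5}\right)} = \frac{1}{- \frac{1}{22} + \frac{1917}{5}} = \frac{1}{\frac{42169}{110}} = \frac{110}{42169}$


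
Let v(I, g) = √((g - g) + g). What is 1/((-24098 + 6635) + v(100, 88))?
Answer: -17463/304956281 - 2*√22/304956281 ≈ -5.7295e-5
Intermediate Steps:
v(I, g) = √g (v(I, g) = √(0 + g) = √g)
1/((-24098 + 6635) + v(100, 88)) = 1/((-24098 + 6635) + √88) = 1/(-17463 + 2*√22)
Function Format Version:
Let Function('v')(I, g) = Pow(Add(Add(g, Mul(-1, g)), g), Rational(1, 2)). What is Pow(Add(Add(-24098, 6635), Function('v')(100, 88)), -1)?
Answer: Add(Rational(-17463, 304956281), Mul(Rational(-2, 304956281), Pow(22, Rational(1, 2)))) ≈ -5.7295e-5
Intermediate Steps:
Function('v')(I, g) = Pow(g, Rational(1, 2)) (Function('v')(I, g) = Pow(Add(0, g), Rational(1, 2)) = Pow(g, Rational(1, 2)))
Pow(Add(Add(-24098, 6635), Function('v')(100, 88)), -1) = Pow(Add(Add(-24098, 6635), Pow(88, Rational(1, 2))), -1) = Pow(Add(-17463, Mul(2, Pow(22, Rational(1, 2)))), -1)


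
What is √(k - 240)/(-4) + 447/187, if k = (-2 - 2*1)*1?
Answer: 447/187 - I*√61/2 ≈ 2.3904 - 3.9051*I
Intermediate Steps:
k = -4 (k = (-2 - 2)*1 = -4*1 = -4)
√(k - 240)/(-4) + 447/187 = √(-4 - 240)/(-4) + 447/187 = √(-244)*(-¼) + 447*(1/187) = (2*I*√61)*(-¼) + 447/187 = -I*√61/2 + 447/187 = 447/187 - I*√61/2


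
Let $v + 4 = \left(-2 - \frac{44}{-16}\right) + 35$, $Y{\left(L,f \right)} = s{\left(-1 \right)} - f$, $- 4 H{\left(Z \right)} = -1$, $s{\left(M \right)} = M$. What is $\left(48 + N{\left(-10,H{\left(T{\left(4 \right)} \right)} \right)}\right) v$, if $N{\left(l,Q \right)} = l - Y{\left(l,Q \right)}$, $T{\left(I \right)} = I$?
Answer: $\frac{19939}{16} \approx 1246.2$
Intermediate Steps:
$H{\left(Z \right)} = \frac{1}{4}$ ($H{\left(Z \right)} = \left(- \frac{1}{4}\right) \left(-1\right) = \frac{1}{4}$)
$Y{\left(L,f \right)} = -1 - f$
$v = \frac{127}{4}$ ($v = -4 + \left(\left(-2 - \frac{44}{-16}\right) + 35\right) = -4 + \left(\left(-2 - - \frac{11}{4}\right) + 35\right) = -4 + \left(\left(-2 + \frac{11}{4}\right) + 35\right) = -4 + \left(\frac{3}{4} + 35\right) = -4 + \frac{143}{4} = \frac{127}{4} \approx 31.75$)
$N{\left(l,Q \right)} = 1 + Q + l$ ($N{\left(l,Q \right)} = l - \left(-1 - Q\right) = l + \left(1 + Q\right) = 1 + Q + l$)
$\left(48 + N{\left(-10,H{\left(T{\left(4 \right)} \right)} \right)}\right) v = \left(48 + \left(1 + \frac{1}{4} - 10\right)\right) \frac{127}{4} = \left(48 - \frac{35}{4}\right) \frac{127}{4} = \frac{157}{4} \cdot \frac{127}{4} = \frac{19939}{16}$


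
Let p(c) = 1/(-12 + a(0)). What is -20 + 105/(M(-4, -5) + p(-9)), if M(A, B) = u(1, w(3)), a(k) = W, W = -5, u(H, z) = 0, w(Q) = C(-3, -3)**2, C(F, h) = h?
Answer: -1805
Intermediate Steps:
w(Q) = 9 (w(Q) = (-3)**2 = 9)
a(k) = -5
M(A, B) = 0
p(c) = -1/17 (p(c) = 1/(-12 - 5) = 1/(-17) = -1/17)
-20 + 105/(M(-4, -5) + p(-9)) = -20 + 105/(0 - 1/17) = -20 + 105/(-1/17) = -20 + 105*(-17) = -20 - 1785 = -1805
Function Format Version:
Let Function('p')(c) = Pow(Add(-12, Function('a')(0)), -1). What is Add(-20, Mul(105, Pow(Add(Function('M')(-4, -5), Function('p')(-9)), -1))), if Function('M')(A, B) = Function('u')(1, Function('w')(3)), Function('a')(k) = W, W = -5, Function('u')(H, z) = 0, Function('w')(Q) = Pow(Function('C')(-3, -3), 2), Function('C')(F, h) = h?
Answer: -1805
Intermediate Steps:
Function('w')(Q) = 9 (Function('w')(Q) = Pow(-3, 2) = 9)
Function('a')(k) = -5
Function('M')(A, B) = 0
Function('p')(c) = Rational(-1, 17) (Function('p')(c) = Pow(Add(-12, -5), -1) = Pow(-17, -1) = Rational(-1, 17))
Add(-20, Mul(105, Pow(Add(Function('M')(-4, -5), Function('p')(-9)), -1))) = Add(-20, Mul(105, Pow(Add(0, Rational(-1, 17)), -1))) = Add(-20, Mul(105, Pow(Rational(-1, 17), -1))) = Add(-20, Mul(105, -17)) = Add(-20, -1785) = -1805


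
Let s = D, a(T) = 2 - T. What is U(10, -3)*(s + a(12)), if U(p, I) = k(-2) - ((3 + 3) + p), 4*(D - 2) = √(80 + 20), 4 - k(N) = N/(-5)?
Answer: 341/5 ≈ 68.200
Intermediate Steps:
k(N) = 4 + N/5 (k(N) = 4 - N/(-5) = 4 - N*(-1)/5 = 4 - (-1)*N/5 = 4 + N/5)
D = 9/2 (D = 2 + √(80 + 20)/4 = 2 + √100/4 = 2 + (¼)*10 = 2 + 5/2 = 9/2 ≈ 4.5000)
U(p, I) = -12/5 - p (U(p, I) = (4 + (⅕)*(-2)) - ((3 + 3) + p) = (4 - ⅖) - (6 + p) = 18/5 + (-6 - p) = -12/5 - p)
s = 9/2 ≈ 4.5000
U(10, -3)*(s + a(12)) = (-12/5 - 1*10)*(9/2 + (2 - 1*12)) = (-12/5 - 10)*(9/2 + (2 - 12)) = -62*(9/2 - 10)/5 = -62/5*(-11/2) = 341/5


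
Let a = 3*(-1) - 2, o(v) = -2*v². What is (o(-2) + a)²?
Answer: 169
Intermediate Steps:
a = -5 (a = -3 - 2 = -5)
(o(-2) + a)² = (-2*(-2)² - 5)² = (-2*4 - 5)² = (-8 - 5)² = (-13)² = 169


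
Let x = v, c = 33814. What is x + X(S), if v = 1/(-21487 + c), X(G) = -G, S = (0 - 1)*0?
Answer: 1/12327 ≈ 8.1123e-5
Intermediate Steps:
S = 0 (S = -1*0 = 0)
v = 1/12327 (v = 1/(-21487 + 33814) = 1/12327 ≈ 8.1123e-5)
x = 1/12327 ≈ 8.1123e-5
x + X(S) = 1/12327 - 1*0 = 1/12327 + 0 = 1/12327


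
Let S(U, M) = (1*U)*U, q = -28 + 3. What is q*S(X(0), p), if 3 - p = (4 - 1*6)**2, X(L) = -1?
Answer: -25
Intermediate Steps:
q = -25
p = -1 (p = 3 - (4 - 1*6)**2 = 3 - (4 - 6)**2 = 3 - 1*(-2)**2 = 3 - 1*4 = 3 - 4 = -1)
S(U, M) = U**2 (S(U, M) = U*U = U**2)
q*S(X(0), p) = -25*(-1)**2 = -25*1 = -25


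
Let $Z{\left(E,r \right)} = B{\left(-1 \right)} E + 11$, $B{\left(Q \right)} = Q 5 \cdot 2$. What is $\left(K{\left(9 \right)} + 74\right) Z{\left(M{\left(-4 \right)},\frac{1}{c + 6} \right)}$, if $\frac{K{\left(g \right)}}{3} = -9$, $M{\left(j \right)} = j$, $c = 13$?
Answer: $2397$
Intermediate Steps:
$B{\left(Q \right)} = 10 Q$ ($B{\left(Q \right)} = 5 Q 2 = 10 Q$)
$K{\left(g \right)} = -27$ ($K{\left(g \right)} = 3 \left(-9\right) = -27$)
$Z{\left(E,r \right)} = 11 - 10 E$ ($Z{\left(E,r \right)} = 10 \left(-1\right) E + 11 = - 10 E + 11 = 11 - 10 E$)
$\left(K{\left(9 \right)} + 74\right) Z{\left(M{\left(-4 \right)},\frac{1}{c + 6} \right)} = \left(-27 + 74\right) \left(11 - -40\right) = 47 \left(11 + 40\right) = 47 \cdot 51 = 2397$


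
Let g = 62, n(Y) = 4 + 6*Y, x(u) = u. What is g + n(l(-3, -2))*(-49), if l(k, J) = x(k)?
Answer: 748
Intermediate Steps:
l(k, J) = k
g + n(l(-3, -2))*(-49) = 62 + (4 + 6*(-3))*(-49) = 62 + (4 - 18)*(-49) = 62 - 14*(-49) = 62 + 686 = 748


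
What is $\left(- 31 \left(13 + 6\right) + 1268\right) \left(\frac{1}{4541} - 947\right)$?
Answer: $- \frac{2919921354}{4541} \approx -6.4301 \cdot 10^{5}$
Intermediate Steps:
$\left(- 31 \left(13 + 6\right) + 1268\right) \left(\frac{1}{4541} - 947\right) = \left(\left(-31\right) 19 + 1268\right) \left(\frac{1}{4541} - 947\right) = \left(-589 + 1268\right) \left(- \frac{4300326}{4541}\right) = 679 \left(- \frac{4300326}{4541}\right) = - \frac{2919921354}{4541}$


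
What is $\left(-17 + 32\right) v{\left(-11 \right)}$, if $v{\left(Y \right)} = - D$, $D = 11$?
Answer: $-165$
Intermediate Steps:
$v{\left(Y \right)} = -11$ ($v{\left(Y \right)} = \left(-1\right) 11 = -11$)
$\left(-17 + 32\right) v{\left(-11 \right)} = \left(-17 + 32\right) \left(-11\right) = 15 \left(-11\right) = -165$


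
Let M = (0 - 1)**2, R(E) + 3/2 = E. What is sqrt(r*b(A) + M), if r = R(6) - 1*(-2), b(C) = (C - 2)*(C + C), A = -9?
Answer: 2*sqrt(322) ≈ 35.889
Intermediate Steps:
R(E) = -3/2 + E
M = 1 (M = (-1)**2 = 1)
b(C) = 2*C*(-2 + C) (b(C) = (-2 + C)*(2*C) = 2*C*(-2 + C))
r = 13/2 (r = (-3/2 + 6) - 1*(-2) = 9/2 + 2 = 13/2 ≈ 6.5000)
sqrt(r*b(A) + M) = sqrt(13*(2*(-9)*(-2 - 9))/2 + 1) = sqrt(13*(2*(-9)*(-11))/2 + 1) = sqrt((13/2)*198 + 1) = sqrt(1287 + 1) = sqrt(1288) = 2*sqrt(322)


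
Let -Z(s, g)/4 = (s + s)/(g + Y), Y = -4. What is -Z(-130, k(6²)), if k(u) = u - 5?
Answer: -1040/27 ≈ -38.518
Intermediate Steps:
k(u) = -5 + u
Z(s, g) = -8*s/(-4 + g) (Z(s, g) = -4*(s + s)/(g - 4) = -4*2*s/(-4 + g) = -8*s/(-4 + g))
-Z(-130, k(6²)) = -(-8)*(-130)/(-4 + (-5 + 6²)) = -(-8)*(-130)/(-4 + (-5 + 36)) = -(-8)*(-130)/(-4 + 31) = -(-8)*(-130)/27 = -1*1040/27 = -1040/27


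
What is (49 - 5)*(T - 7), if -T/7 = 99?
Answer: -30800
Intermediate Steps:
T = -693 (T = -7*99 = -693)
(49 - 5)*(T - 7) = (49 - 5)*(-693 - 7) = 44*(-700) = -30800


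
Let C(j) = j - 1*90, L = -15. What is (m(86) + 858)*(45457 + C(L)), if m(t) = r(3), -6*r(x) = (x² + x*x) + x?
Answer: 38753284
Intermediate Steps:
r(x) = -x²/3 - x/6 (r(x) = -((x² + x*x) + x)/6 = -((x² + x²) + x)/6 = -(2*x² + x)/6 = -(x + 2*x²)/6 = -x²/3 - x/6)
C(j) = -90 + j (C(j) = j - 90 = -90 + j)
m(t) = -7/2 (m(t) = -⅙*3*(1 + 2*3) = -⅙*3*(1 + 6) = -⅙*3*7 = -7/2)
(m(86) + 858)*(45457 + C(L)) = (-7/2 + 858)*(45457 + (-90 - 15)) = 1709*(45457 - 105)/2 = (1709/2)*45352 = 38753284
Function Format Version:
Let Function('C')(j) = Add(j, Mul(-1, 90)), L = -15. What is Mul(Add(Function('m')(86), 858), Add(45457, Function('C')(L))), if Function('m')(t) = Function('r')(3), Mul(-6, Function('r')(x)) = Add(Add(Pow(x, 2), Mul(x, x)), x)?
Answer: 38753284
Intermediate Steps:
Function('r')(x) = Add(Mul(Rational(-1, 3), Pow(x, 2)), Mul(Rational(-1, 6), x)) (Function('r')(x) = Mul(Rational(-1, 6), Add(Add(Pow(x, 2), Mul(x, x)), x)) = Mul(Rational(-1, 6), Add(Add(Pow(x, 2), Pow(x, 2)), x)) = Mul(Rational(-1, 6), Add(Mul(2, Pow(x, 2)), x)) = Mul(Rational(-1, 6), Add(x, Mul(2, Pow(x, 2)))) = Add(Mul(Rational(-1, 3), Pow(x, 2)), Mul(Rational(-1, 6), x)))
Function('C')(j) = Add(-90, j) (Function('C')(j) = Add(j, -90) = Add(-90, j))
Function('m')(t) = Rational(-7, 2) (Function('m')(t) = Mul(Rational(-1, 6), 3, Add(1, Mul(2, 3))) = Mul(Rational(-1, 6), 3, Add(1, 6)) = Mul(Rational(-1, 6), 3, 7) = Rational(-7, 2))
Mul(Add(Function('m')(86), 858), Add(45457, Function('C')(L))) = Mul(Add(Rational(-7, 2), 858), Add(45457, Add(-90, -15))) = Mul(Rational(1709, 2), Add(45457, -105)) = Mul(Rational(1709, 2), 45352) = 38753284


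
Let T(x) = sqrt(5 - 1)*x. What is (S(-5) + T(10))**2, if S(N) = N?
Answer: 225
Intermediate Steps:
T(x) = 2*x (T(x) = sqrt(4)*x = 2*x)
(S(-5) + T(10))**2 = (-5 + 2*10)**2 = (-5 + 20)**2 = 15**2 = 225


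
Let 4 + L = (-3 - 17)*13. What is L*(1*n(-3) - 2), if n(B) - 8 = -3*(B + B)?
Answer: -6336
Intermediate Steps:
n(B) = 8 - 6*B (n(B) = 8 - 3*(B + B) = 8 - 6*B)
L = -264 (L = -4 + (-3 - 17)*13 = -4 - 20*13 = -4 - 260 = -264)
L*(1*n(-3) - 2) = -264*(1*(8 - 6*(-3)) - 2) = -264*(1*(8 + 18) - 2) = -264*(1*26 - 2) = -264*(26 - 2) = -264*24 = -6336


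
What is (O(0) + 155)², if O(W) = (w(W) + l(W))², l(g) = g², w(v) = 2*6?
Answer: 89401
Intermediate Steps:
w(v) = 12
O(W) = (12 + W²)²
(O(0) + 155)² = ((12 + 0²)² + 155)² = ((12 + 0)² + 155)² = (12² + 155)² = (144 + 155)² = 299² = 89401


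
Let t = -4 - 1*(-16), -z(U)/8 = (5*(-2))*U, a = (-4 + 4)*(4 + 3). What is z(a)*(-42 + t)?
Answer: 0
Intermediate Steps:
a = 0 (a = 0*7 = 0)
z(U) = 80*U (z(U) = -8*5*(-2)*U = -(-80)*U = 80*U)
t = 12 (t = -4 + 16 = 12)
z(a)*(-42 + t) = (80*0)*(-42 + 12) = 0*(-30) = 0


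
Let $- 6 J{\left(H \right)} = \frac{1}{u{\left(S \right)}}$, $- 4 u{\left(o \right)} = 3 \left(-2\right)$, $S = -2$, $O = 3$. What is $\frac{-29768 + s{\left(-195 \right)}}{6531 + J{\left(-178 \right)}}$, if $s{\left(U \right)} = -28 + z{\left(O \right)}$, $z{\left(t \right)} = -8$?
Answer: $- \frac{134118}{29389} \approx -4.5635$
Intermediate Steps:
$u{\left(o \right)} = \frac{3}{2}$ ($u{\left(o \right)} = - \frac{3 \left(-2\right)}{4} = \left(- \frac{1}{4}\right) \left(-6\right) = \frac{3}{2}$)
$s{\left(U \right)} = -36$ ($s{\left(U \right)} = -28 - 8 = -36$)
$J{\left(H \right)} = - \frac{1}{9}$ ($J{\left(H \right)} = - \frac{1}{6 \cdot \frac{3}{2}} = \left(- \frac{1}{6}\right) \frac{2}{3} = - \frac{1}{9}$)
$\frac{-29768 + s{\left(-195 \right)}}{6531 + J{\left(-178 \right)}} = \frac{-29768 - 36}{6531 - \frac{1}{9}} = - \frac{29804}{\frac{58778}{9}} = \left(-29804\right) \frac{9}{58778} = - \frac{134118}{29389}$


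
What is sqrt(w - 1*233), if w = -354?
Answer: I*sqrt(587) ≈ 24.228*I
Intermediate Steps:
sqrt(w - 1*233) = sqrt(-354 - 1*233) = sqrt(-354 - 233) = sqrt(-587) = I*sqrt(587)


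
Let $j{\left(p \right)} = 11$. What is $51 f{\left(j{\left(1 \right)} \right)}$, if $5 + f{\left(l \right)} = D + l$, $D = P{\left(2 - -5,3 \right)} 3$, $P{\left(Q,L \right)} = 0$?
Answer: $306$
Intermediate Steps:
$D = 0$ ($D = 0 \cdot 3 = 0$)
$f{\left(l \right)} = -5 + l$ ($f{\left(l \right)} = -5 + \left(0 + l\right) = -5 + l$)
$51 f{\left(j{\left(1 \right)} \right)} = 51 \left(-5 + 11\right) = 51 \cdot 6 = 306$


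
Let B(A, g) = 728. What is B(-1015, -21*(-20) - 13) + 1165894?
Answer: 1166622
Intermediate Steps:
B(-1015, -21*(-20) - 13) + 1165894 = 728 + 1165894 = 1166622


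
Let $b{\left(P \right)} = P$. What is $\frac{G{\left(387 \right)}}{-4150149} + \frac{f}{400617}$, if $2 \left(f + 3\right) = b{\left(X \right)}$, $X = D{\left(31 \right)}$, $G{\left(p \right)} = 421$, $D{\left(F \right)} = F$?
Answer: $- \frac{77855263}{1108413494622} \approx -7.024 \cdot 10^{-5}$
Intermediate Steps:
$X = 31$
$f = \frac{25}{2}$ ($f = -3 + \frac{1}{2} \cdot 31 = -3 + \frac{31}{2} = \frac{25}{2} \approx 12.5$)
$\frac{G{\left(387 \right)}}{-4150149} + \frac{f}{400617} = \frac{421}{-4150149} + \frac{25}{2 \cdot 400617} = 421 \left(- \frac{1}{4150149}\right) + \frac{25}{2} \cdot \frac{1}{400617} = - \frac{421}{4150149} + \frac{25}{801234} = - \frac{77855263}{1108413494622}$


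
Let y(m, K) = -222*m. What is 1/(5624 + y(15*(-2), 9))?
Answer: 1/12284 ≈ 8.1407e-5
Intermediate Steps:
1/(5624 + y(15*(-2), 9)) = 1/(5624 - 3330*(-2)) = 1/(5624 - 222*(-30)) = 1/(5624 + 6660) = 1/12284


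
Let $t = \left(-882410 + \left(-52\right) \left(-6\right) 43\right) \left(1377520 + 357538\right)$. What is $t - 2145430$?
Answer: $-1507757137082$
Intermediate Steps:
$t = -1507754991652$ ($t = \left(-882410 + 312 \cdot 43\right) 1735058 = \left(-882410 + 13416\right) 1735058 = \left(-868994\right) 1735058 = -1507754991652$)
$t - 2145430 = -1507754991652 - 2145430 = -1507757137082$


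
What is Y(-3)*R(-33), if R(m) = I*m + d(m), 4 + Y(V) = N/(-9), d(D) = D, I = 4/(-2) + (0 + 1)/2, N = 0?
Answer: -66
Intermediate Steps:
I = -3/2 (I = 4*(-½) + 1*(½) = -2 + ½ = -3/2 ≈ -1.5000)
Y(V) = -4 (Y(V) = -4 + 0/(-9) = -4 + 0*(-⅑) = -4 + 0 = -4)
R(m) = -m/2 (R(m) = -3*m/2 + m = -m/2)
Y(-3)*R(-33) = -(-2)*(-33) = -4*33/2 = -66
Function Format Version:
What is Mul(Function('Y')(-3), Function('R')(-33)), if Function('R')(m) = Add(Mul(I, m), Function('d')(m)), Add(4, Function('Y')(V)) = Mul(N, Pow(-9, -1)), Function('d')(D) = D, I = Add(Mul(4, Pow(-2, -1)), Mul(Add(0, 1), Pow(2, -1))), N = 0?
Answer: -66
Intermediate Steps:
I = Rational(-3, 2) (I = Add(Mul(4, Rational(-1, 2)), Mul(1, Rational(1, 2))) = Add(-2, Rational(1, 2)) = Rational(-3, 2) ≈ -1.5000)
Function('Y')(V) = -4 (Function('Y')(V) = Add(-4, Mul(0, Pow(-9, -1))) = Add(-4, Mul(0, Rational(-1, 9))) = Add(-4, 0) = -4)
Function('R')(m) = Mul(Rational(-1, 2), m) (Function('R')(m) = Add(Mul(Rational(-3, 2), m), m) = Mul(Rational(-1, 2), m))
Mul(Function('Y')(-3), Function('R')(-33)) = Mul(-4, Mul(Rational(-1, 2), -33)) = Mul(-4, Rational(33, 2)) = -66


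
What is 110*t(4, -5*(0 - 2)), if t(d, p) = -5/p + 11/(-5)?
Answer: -297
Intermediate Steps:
t(d, p) = -11/5 - 5/p (t(d, p) = -5/p + 11*(-⅕) = -5/p - 11/5 = -11/5 - 5/p)
110*t(4, -5*(0 - 2)) = 110*(-11/5 - 5*(-1/(5*(0 - 2)))) = 110*(-11/5 - 5/((-5*(-2)))) = 110*(-11/5 - 5/10) = 110*(-11/5 - 5*⅒) = 110*(-11/5 - ½) = 110*(-27/10) = -297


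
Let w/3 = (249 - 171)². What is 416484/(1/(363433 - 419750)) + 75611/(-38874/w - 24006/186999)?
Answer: -10043444254792736394/428197591 ≈ -2.3455e+10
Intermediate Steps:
w = 18252 (w = 3*(249 - 171)² = 3*78² = 3*6084 = 18252)
416484/(1/(363433 - 419750)) + 75611/(-38874/w - 24006/186999) = 416484/(1/(363433 - 419750)) + 75611/(-38874/18252 - 24006/186999) = 416484/(1/(-56317)) + 75611/(-38874*1/18252 - 24006*1/186999) = 416484/(-1/56317) + 75611/(-6479/3042 - 8002/62333) = 416484*(-56317) + 75611/(-428197591/189616986) = -23455129428 + 75611*(-189616986/428197591) = -23455129428 - 14337129928446/428197591 = -10043444254792736394/428197591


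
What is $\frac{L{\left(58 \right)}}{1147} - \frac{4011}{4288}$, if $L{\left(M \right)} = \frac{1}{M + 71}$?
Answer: $- \frac{593475305}{634465344} \approx -0.93539$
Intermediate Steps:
$L{\left(M \right)} = \frac{1}{71 + M}$
$\frac{L{\left(58 \right)}}{1147} - \frac{4011}{4288} = \frac{1}{\left(71 + 58\right) 1147} - \frac{4011}{4288} = \frac{1}{129} \cdot \frac{1}{1147} - \frac{4011}{4288} = \frac{1}{147963} - \frac{4011}{4288} = - \frac{593475305}{634465344}$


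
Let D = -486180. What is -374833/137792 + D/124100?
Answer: -77745541/11712320 ≈ -6.6379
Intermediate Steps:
-374833/137792 + D/124100 = -374833/137792 - 486180/124100 = -374833*1/137792 - 486180*1/124100 = -374833/137792 - 333/85 = -77745541/11712320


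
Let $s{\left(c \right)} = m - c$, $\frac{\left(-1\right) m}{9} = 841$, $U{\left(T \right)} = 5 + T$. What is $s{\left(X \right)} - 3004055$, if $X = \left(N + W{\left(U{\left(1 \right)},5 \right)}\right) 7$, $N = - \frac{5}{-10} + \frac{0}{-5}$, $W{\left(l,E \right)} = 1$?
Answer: $- \frac{6023269}{2} \approx -3.0116 \cdot 10^{6}$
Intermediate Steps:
$m = -7569$ ($m = \left(-9\right) 841 = -7569$)
$N = \frac{1}{2}$ ($N = \left(-5\right) \left(- \frac{1}{10}\right) + 0 \left(- \frac{1}{5}\right) = \frac{1}{2} + 0 = \frac{1}{2} \approx 0.5$)
$X = \frac{21}{2}$ ($X = \left(\frac{1}{2} + 1\right) 7 = \frac{3}{2} \cdot 7 = \frac{21}{2} \approx 10.5$)
$s{\left(c \right)} = -7569 - c$
$s{\left(X \right)} - 3004055 = \left(-7569 - \frac{21}{2}\right) - 3004055 = - \frac{15159}{2} - 3004055 = - \frac{6023269}{2}$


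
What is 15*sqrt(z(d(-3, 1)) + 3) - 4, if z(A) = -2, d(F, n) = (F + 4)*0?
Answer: 11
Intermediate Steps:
d(F, n) = 0 (d(F, n) = (4 + F)*0 = 0)
15*sqrt(z(d(-3, 1)) + 3) - 4 = 15*sqrt(-2 + 3) - 4 = 15*sqrt(1) - 4 = 15*1 - 4 = 15 - 4 = 11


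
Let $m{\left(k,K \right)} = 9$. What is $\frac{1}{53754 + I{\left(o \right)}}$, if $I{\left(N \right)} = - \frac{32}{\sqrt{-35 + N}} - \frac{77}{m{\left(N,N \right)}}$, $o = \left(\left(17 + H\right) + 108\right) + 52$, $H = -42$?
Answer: $\frac{45}{2418401} \approx 1.8607 \cdot 10^{-5}$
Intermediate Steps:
$o = 135$ ($o = \left(\left(17 - 42\right) + 108\right) + 52 = \left(-25 + 108\right) + 52 = 83 + 52 = 135$)
$I{\left(N \right)} = - \frac{77}{9} - \frac{32}{\sqrt{-35 + N}}$ ($I{\left(N \right)} = - \frac{32}{\sqrt{-35 + N}} - \frac{77}{9} = - \frac{77}{9} - \frac{32}{\sqrt{-35 + N}}$)
$\frac{1}{53754 + I{\left(o \right)}} = \frac{1}{53754 - \left(\frac{77}{9} + \frac{32}{\sqrt{-35 + 135}}\right)} = \frac{1}{53754 - \left(\frac{77}{9} + \frac{32}{10}\right)} = \frac{1}{53754 - \frac{529}{45}} = \frac{1}{\frac{2418401}{45}} = \frac{45}{2418401}$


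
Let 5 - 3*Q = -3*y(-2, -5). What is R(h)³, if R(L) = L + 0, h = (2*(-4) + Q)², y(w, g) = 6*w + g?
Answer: 117649000000/729 ≈ 1.6138e+8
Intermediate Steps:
y(w, g) = g + 6*w
Q = -46/3 (Q = 5/3 - (-1)*(-5 + 6*(-2)) = 5/3 - (-1)*(-5 - 12) = 5/3 - (-1)*(-17) = 5/3 - ⅓*51 = 5/3 - 17 = -46/3 ≈ -15.333)
h = 4900/9 (h = (2*(-4) - 46/3)² = (-8 - 46/3)² = (-70/3)² = 4900/9 ≈ 544.44)
R(L) = L
R(h)³ = (4900/9)³ = 117649000000/729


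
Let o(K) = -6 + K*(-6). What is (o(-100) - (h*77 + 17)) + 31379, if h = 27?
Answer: 29877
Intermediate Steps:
o(K) = -6 - 6*K
(o(-100) - (h*77 + 17)) + 31379 = ((-6 - 6*(-100)) - (27*77 + 17)) + 31379 = ((-6 + 600) - (2079 + 17)) + 31379 = (594 - 1*2096) + 31379 = (594 - 2096) + 31379 = -1502 + 31379 = 29877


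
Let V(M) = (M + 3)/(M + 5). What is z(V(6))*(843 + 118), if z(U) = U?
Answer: 8649/11 ≈ 786.27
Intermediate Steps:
V(M) = (3 + M)/(5 + M)
z(V(6))*(843 + 118) = ((3 + 6)/(5 + 6))*(843 + 118) = (9/11)*961 = 8649/11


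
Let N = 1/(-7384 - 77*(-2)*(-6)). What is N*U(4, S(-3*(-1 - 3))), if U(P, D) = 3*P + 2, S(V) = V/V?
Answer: -7/4154 ≈ -0.0016851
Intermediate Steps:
S(V) = 1
U(P, D) = 2 + 3*P
N = -1/8308 (N = 1/(-7384 + 154*(-6)) = 1/(-7384 - 924) = 1/(-8308) = -1/8308 ≈ -0.00012037)
N*U(4, S(-3*(-1 - 3))) = -(2 + 3*4)/8308 = -(2 + 12)/8308 = -1/8308*14 = -7/4154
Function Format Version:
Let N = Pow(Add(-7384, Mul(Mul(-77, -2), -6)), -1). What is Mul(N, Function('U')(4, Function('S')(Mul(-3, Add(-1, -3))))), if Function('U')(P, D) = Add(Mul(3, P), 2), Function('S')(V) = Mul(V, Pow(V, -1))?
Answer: Rational(-7, 4154) ≈ -0.0016851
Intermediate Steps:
Function('S')(V) = 1
Function('U')(P, D) = Add(2, Mul(3, P))
N = Rational(-1, 8308) (N = Pow(Add(-7384, Mul(154, -6)), -1) = Pow(Add(-7384, -924), -1) = Pow(-8308, -1) = Rational(-1, 8308) ≈ -0.00012037)
Mul(N, Function('U')(4, Function('S')(Mul(-3, Add(-1, -3))))) = Mul(Rational(-1, 8308), Add(2, Mul(3, 4))) = Mul(Rational(-1, 8308), Add(2, 12)) = Mul(Rational(-1, 8308), 14) = Rational(-7, 4154)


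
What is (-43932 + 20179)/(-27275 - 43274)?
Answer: 23753/70549 ≈ 0.33669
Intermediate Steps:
(-43932 + 20179)/(-27275 - 43274) = -23753/(-70549) = -23753*(-1/70549) = 23753/70549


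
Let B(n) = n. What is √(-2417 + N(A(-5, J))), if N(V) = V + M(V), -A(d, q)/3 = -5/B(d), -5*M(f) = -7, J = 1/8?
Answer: I*√60465/5 ≈ 49.179*I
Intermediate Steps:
J = ⅛ ≈ 0.12500
M(f) = 7/5 (M(f) = -⅕*(-7) = 7/5)
A(d, q) = 15/d (A(d, q) = -(-15)/d = 15/d)
N(V) = 7/5 + V (N(V) = V + 7/5 = 7/5 + V)
√(-2417 + N(A(-5, J))) = √(-2417 + (7/5 + 15/(-5))) = √(-2417 + (7/5 + 15*(-⅕))) = √(-2417 + (7/5 - 3)) = √(-2417 - 8/5) = √(-12093/5) = I*√60465/5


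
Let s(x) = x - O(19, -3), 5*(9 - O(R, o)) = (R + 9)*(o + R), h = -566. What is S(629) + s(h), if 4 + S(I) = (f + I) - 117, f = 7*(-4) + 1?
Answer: -22/5 ≈ -4.4000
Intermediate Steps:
O(R, o) = 9 - (9 + R)*(R + o)/5 (O(R, o) = 9 - (R + 9)*(o + R)/5 = 9 - (9 + R)*(R + o)/5)
f = -27 (f = -28 + 1 = -27)
s(x) = 403/5 + x (s(x) = x - (9 - 9/5*19 - 9/5*(-3) - 1/5*19**2 - 1/5*19*(-3)) = x - (9 - 171/5 + 27/5 - 1/5*361 + 57/5) = x - (9 - 171/5 + 27/5 - 361/5 + 57/5) = x - 1*(-403/5) = x + 403/5 = 403/5 + x)
S(I) = -148 + I (S(I) = -4 + ((-27 + I) - 117) = -4 + (-144 + I) = -148 + I)
S(629) + s(h) = (-148 + 629) + (403/5 - 566) = 481 - 2427/5 = -22/5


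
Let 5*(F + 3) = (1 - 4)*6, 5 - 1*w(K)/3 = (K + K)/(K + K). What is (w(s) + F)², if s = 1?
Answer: 729/25 ≈ 29.160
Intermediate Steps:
w(K) = 12 (w(K) = 15 - 3*(K + K)/(K + K) = 15 - 3*2*K/(2*K) = 15 - 3*2*K*1/(2*K) = 15 - 3*1 = 15 - 3 = 12)
F = -33/5 (F = -3 + ((1 - 4)*6)/5 = -3 + (-3*6)/5 = -3 + (⅕)*(-18) = -3 - 18/5 = -33/5 ≈ -6.6000)
(w(s) + F)² = (12 - 33/5)² = (27/5)² = 729/25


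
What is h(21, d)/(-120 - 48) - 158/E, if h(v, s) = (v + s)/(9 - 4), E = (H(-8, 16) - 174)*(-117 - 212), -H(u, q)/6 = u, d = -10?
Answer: -14017/829080 ≈ -0.016907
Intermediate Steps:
H(u, q) = -6*u
E = 41454 (E = (-6*(-8) - 174)*(-117 - 212) = (48 - 174)*(-329) = -126*(-329) = 41454)
h(v, s) = s/5 + v/5 (h(v, s) = (s + v)/5 = (s + v)*(⅕) = s/5 + v/5)
h(21, d)/(-120 - 48) - 158/E = ((⅕)*(-10) + (⅕)*21)/(-120 - 48) - 158/41454 = (-2 + 21/5)/(-168) - 158*1/41454 = (11/5)*(-1/168) - 79/20727 = -11/840 - 79/20727 = -14017/829080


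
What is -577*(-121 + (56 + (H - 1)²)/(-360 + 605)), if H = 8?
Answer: 486988/7 ≈ 69570.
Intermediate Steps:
-577*(-121 + (56 + (H - 1)²)/(-360 + 605)) = -577*(-121 + (56 + (8 - 1)²)/(-360 + 605)) = -577*(-121 + (56 + 7²)/245) = -577*(-121 + (56 + 49)*(1/245)) = -577*(-121 + 105*(1/245)) = -577*(-121 + 3/7) = -577*(-844/7) = 486988/7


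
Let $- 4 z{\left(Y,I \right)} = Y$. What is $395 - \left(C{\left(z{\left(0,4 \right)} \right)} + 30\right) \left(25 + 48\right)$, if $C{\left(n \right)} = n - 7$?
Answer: $-1284$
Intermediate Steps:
$z{\left(Y,I \right)} = - \frac{Y}{4}$
$C{\left(n \right)} = -7 + n$
$395 - \left(C{\left(z{\left(0,4 \right)} \right)} + 30\right) \left(25 + 48\right) = 395 - \left(\left(-7 - 0\right) + 30\right) \left(25 + 48\right) = 395 - \left(\left(-7 + 0\right) + 30\right) 73 = 395 - \left(-7 + 30\right) 73 = 395 - 23 \cdot 73 = 395 - 1679 = -1284$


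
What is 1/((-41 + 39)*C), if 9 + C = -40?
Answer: 1/98 ≈ 0.010204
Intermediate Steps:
C = -49 (C = -9 - 40 = -49)
1/((-41 + 39)*C) = 1/((-41 + 39)*(-49)) = 1/(-2*(-49)) = 1/98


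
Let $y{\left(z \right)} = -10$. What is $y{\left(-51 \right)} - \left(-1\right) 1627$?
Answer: $1617$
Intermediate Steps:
$y{\left(-51 \right)} - \left(-1\right) 1627 = -10 - \left(-1\right) 1627 = -10 - -1627 = -10 + 1627 = 1617$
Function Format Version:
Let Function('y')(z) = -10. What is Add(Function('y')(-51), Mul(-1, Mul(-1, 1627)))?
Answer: 1617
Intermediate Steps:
Add(Function('y')(-51), Mul(-1, Mul(-1, 1627))) = Add(-10, Mul(-1, Mul(-1, 1627))) = Add(-10, Mul(-1, -1627)) = Add(-10, 1627) = 1617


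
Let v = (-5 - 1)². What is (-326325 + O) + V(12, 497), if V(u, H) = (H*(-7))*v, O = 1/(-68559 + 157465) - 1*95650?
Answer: -48651052413/88906 ≈ -5.4722e+5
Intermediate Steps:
v = 36 (v = (-6)² = 36)
O = -8503858899/88906 (O = 1/88906 - 95650 = -8503858899/88906 ≈ -95650.)
V(u, H) = -252*H (V(u, H) = (H*(-7))*36 = -7*H*36 = -252*H)
(-326325 + O) + V(12, 497) = (-326325 - 8503858899/88906) - 252*497 = -37516109349/88906 - 125244 = -48651052413/88906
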